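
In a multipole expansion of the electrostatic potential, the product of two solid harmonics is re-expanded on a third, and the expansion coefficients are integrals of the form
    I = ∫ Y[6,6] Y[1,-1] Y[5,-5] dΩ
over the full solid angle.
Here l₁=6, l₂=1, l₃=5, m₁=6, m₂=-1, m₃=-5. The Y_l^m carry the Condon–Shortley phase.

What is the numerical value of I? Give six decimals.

0.331940

Rules hold: Σm=0, L=12 even, 5≤5≤7.
N = 13·3·11 = 429
Δ = 2!·10!·0!/13! = 1/858
Racah Σ t=1..1: t=1:−1/14400 = -1/14400
⇒ 3j(6 1 5; 0 0 0)² = 6/143, sgn +1
Racah Σ t=0..0: t=0:+1/7257600 = 1/7257600
⇒ 3j(6 1 5; 6 -1 -5)² = 1/13, sgn +1
4πI² = N·(3j₀)²·(3jₘ)² = 18/13
I = +1·√(1.38462/4π) = 0.33194004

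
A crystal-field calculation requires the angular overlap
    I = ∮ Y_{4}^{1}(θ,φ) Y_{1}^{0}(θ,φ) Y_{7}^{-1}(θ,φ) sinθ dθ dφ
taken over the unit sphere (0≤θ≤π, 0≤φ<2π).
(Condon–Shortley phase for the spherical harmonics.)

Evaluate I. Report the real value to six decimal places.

0.000000

triangle: need 3≤l₃≤5, have 7; I=0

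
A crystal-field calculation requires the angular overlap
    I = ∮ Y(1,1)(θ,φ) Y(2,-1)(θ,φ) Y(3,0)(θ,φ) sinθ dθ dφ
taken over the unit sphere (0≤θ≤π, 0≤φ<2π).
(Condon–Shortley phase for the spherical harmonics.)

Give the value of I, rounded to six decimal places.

Rules hold: Σm=0, L=6 even, 1≤3≤3.
N = 3·5·7 = 105
Δ = 0!·2!·4!/7! = 1/105
Racah Σ t=0..0: t=0:+1/4 = 1/4
⇒ 3j(1 2 3; 0 0 0)² = 3/35, sgn -1
Racah Σ t=0..0: t=0:+1/12 = 1/12
⇒ 3j(1 2 3; 1 -1 0)² = 1/35, sgn -1
4πI² = N·(3j₀)²·(3jₘ)² = 9/35
I = +1·√(0.257143/4π) = 0.14304817

0.143048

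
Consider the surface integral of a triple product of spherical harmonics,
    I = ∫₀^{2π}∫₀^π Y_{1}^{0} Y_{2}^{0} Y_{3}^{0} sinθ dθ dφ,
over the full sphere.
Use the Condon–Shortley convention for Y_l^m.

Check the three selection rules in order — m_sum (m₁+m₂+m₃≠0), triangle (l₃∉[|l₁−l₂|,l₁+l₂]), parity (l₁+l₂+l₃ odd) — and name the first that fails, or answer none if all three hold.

none

Σmᵢ = 0  ✓
l₃∈[|l₁−l₂|,l₁+l₂]=[1,3], have l₃=3  ✓
Σlᵢ = 6 ⇒ even  ✓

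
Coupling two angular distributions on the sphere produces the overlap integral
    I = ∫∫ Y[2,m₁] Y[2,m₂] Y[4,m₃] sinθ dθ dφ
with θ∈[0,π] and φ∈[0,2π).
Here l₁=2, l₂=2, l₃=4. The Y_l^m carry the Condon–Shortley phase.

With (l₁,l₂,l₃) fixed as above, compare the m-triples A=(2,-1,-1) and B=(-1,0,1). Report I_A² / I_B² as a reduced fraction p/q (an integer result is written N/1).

1/6

l's match ⇒ only the (l;m) 3-j factors differ between A and B.
A: triangle coeff Δ(2,2,4) = 1/630; Σ_t [0,0]: t=0:+1/144 = 1/144; (3j)²=1/126 [(2 2 4; 2 -1 -1)], sign=-1
B: triangle coeff Δ(2,2,4) = 1/630; Σ_t [0,0]: t=0:+1/24 = 1/24; (3j)²=1/21 [(2 2 4; -1 0 1)], sign=-1
I_A²/I_B² = (1/126)/(1/21) = 1/6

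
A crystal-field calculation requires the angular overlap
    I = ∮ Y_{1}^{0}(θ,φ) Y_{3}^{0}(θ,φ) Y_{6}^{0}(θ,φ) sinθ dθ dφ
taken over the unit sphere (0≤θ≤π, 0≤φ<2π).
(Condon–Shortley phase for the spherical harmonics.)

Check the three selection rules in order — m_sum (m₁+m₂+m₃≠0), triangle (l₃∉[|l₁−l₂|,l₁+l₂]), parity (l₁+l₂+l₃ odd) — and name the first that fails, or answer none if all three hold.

triangle

Σmᵢ = 0  ✓
l₃∈[|l₁−l₂|,l₁+l₂]=[2,4], have l₃=6  ✗
Σlᵢ = 10 ⇒ even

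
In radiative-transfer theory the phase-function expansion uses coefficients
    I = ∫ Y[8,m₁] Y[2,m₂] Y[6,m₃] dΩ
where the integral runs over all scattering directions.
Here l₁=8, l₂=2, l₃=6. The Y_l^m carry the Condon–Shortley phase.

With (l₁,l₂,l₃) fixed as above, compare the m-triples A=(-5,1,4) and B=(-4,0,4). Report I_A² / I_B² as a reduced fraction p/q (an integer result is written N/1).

Same 8,2,6: normalisation and zero-m 3j drop out of the ratio.
A: Δ: 4! 12! 0! / 17! → 1/30940; sum: t=3:−1/43545600 = -1/43545600; 3j²(8 2 6; -5 1 4) = Δ·Π!·Σ² = 33/1190  (sign -1)
B: Δ: 4! 12! 0! / 17! → 1/30940; sum: t=2:+1/29030400 = 1/29030400; 3j²(8 2 6; -4 0 4) = Δ·Π!·Σ² = 99/7735  (sign +1)
I_A²/I_B² = (33/1190)/(99/7735) = 13/6

13/6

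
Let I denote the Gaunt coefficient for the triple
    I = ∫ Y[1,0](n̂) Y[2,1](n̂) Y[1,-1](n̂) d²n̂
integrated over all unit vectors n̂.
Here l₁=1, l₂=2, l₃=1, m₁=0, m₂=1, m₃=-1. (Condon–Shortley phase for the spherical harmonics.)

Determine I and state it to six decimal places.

m-sum 0 ✓  L=4 even ✓  1≤1≤3 ✓
Π(2lᵢ+1) = 3×5×3 = 45
triangle coeff Δ(1,2,1) = 1/30
Σ_t [1,1]: t=1:−1/1 = -1/1
(3j)²=2/15 [(1 2 1; 0 0 0)], sign=+1
Σ_t [1,1]: t=1:−1/2 = -1/2
(3j)²=1/10 [(1 2 1; 0 1 -1)], sign=-1
⇒ 4πI² = 3/5
I = (-1)√(3/5/(4π)) = -0.21850969

-0.218510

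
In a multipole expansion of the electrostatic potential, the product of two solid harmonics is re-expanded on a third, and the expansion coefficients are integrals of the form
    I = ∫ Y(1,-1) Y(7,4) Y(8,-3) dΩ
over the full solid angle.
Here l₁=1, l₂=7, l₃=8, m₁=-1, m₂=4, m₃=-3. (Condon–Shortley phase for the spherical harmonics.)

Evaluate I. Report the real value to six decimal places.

-0.096758

m-sum 0 ✓  L=16 even ✓  6≤8≤8 ✓
Π(2lᵢ+1) = 3×15×17 = 765
triangle coeff Δ(1,7,8) = 1/2040
Σ_t [0,0]: t=0:+1/25401600 = 1/25401600
(3j)²=8/255 [(1 7 8; 0 0 0)], sign=+1
Σ_t [0,0]: t=0:+1/479001600 = 1/479001600
(3j)²=1/204 [(1 7 8; -1 4 -3)], sign=-1
⇒ 4πI² = 2/17
I = (-1)√(2/17/(4π)) = -0.09675772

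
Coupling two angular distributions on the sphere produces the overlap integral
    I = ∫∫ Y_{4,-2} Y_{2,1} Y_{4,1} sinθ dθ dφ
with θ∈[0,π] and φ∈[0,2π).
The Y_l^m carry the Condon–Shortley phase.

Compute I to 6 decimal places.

0.127700

m-sum 0 ✓  L=10 even ✓  2≤4≤6 ✓
Π(2lᵢ+1) = 9×5×9 = 405
triangle coeff Δ(4,2,4) = 1/13860
Σ_t [0,2]: t=0:+1/192 t=1:−1/36 t=2:+1/192 = -5/288
(3j)²=20/693 [(4 2 4; 0 0 0)], sign=-1
Σ_t [1,2]: t=1:−1/240 t=2:+1/96 = 1/160
(3j)²=27/1540 [(4 2 4; -2 1 1)], sign=-1
⇒ 4πI² = 1215/5929
I = (+1)√(1215/5929/(4π)) = 0.12770047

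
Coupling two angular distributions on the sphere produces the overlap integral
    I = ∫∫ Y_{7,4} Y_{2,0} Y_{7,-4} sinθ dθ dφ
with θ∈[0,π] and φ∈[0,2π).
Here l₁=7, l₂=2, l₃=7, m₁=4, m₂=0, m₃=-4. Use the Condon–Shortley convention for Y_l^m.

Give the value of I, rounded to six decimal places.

Rules hold: Σm=0, L=16 even, 5≤7≤9.
N = 15·5·15 = 1125
Δ = 2!·12!·2!/17! = 1/185640
Racah Σ t=0..2: t=0:+1/2419200 t=1:−1/518400 t=2:+1/2419200 = -1/907200
⇒ 3j(7 2 7; 0 0 0)² = 56/3315, sgn +1
Racah Σ t=0..2: t=0:+1/8709120 t=1:−1/7257600 t=2:+1/159667200 = -1/59875200
⇒ 3j(7 2 7; 4 0 -4)² = 8/23205, sgn +1
4πI² = N·(3j₀)²·(3jₘ)² = 320/48841
I = +1·√(0.00655187/4π) = 0.02283378

0.022834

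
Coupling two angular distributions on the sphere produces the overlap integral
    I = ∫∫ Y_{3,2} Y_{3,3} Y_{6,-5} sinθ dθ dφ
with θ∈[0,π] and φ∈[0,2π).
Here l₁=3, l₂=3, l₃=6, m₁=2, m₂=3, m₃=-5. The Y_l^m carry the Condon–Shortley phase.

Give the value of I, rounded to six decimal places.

Checks pass: Σm=0; 12 even; l₃=6∈[0,6].
(2·3+1)(2·3+1)(2·6+1) = 637
Δ: 0! 6! 6! / 13! → 1/12012
sum: t=0:+1/1296 = 1/1296
3j²(3 3 6; 0 0 0) = Δ·Π!·Σ² = 100/3003  (sign +1)
sum: t=0:+1/86400 = 1/86400
3j²(3 3 6; 2 3 -5) = Δ·Π!·Σ² = 1/26  (sign -1)
combine: 4πI² = 637·100/3003·1/26 = 350/429
take √, sign -1: I = -0.25480060

-0.254801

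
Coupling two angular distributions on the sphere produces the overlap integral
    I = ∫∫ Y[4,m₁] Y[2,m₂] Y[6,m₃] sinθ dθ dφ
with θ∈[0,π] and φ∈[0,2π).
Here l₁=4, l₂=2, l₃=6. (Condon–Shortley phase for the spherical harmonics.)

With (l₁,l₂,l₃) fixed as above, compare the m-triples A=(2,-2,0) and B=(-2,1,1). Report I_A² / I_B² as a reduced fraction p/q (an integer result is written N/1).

3/14

l's match ⇒ only the (l;m) 3-j factors differ between A and B.
A: triangle coeff Δ(4,2,6) = 1/6435; Σ_t [0,0]: t=0:+1/34560 = 1/34560; (3j)²=1/429 [(4 2 6; 2 -2 0)], sign=+1
B: triangle coeff Δ(4,2,6) = 1/6435; Σ_t [0,0]: t=0:+1/8640 = 1/8640; (3j)²=14/1287 [(4 2 6; -2 1 1)], sign=-1
I_A²/I_B² = (1/429)/(14/1287) = 3/14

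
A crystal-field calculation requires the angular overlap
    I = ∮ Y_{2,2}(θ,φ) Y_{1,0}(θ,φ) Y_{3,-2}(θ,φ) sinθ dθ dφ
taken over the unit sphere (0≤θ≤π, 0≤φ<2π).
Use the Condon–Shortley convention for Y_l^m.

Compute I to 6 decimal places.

m-sum 0 ✓  L=6 even ✓  1≤3≤3 ✓
Π(2lᵢ+1) = 5×3×7 = 105
triangle coeff Δ(2,1,3) = 1/105
Σ_t [0,0]: t=0:+1/4 = 1/4
(3j)²=3/35 [(2 1 3; 0 0 0)], sign=-1
Σ_t [0,0]: t=0:+1/24 = 1/24
(3j)²=1/21 [(2 1 3; 2 0 -2)], sign=-1
⇒ 4πI² = 3/7
I = (+1)√(3/7/(4π)) = 0.18467439

0.184674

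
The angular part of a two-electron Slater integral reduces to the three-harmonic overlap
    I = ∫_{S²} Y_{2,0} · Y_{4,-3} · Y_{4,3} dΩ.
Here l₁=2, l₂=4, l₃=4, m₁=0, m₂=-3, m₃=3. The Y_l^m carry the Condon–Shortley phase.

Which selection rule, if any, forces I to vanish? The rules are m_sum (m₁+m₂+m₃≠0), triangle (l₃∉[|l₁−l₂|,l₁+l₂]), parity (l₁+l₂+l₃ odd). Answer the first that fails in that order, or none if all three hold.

none

azimuthal sum: 0 − 3 + 3 = 0  ✓
2 ≤ 4 ≤ 6 (triangle on l)  ✓
L = 2 + 4 + 4 = 10 (even)  ✓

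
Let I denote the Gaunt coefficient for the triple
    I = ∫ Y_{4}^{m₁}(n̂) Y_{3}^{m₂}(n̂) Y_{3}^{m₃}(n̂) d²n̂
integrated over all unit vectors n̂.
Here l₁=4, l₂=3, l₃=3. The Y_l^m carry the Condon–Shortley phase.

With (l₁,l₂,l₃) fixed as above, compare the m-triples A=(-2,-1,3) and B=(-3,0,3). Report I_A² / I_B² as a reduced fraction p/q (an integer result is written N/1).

6/7

l's match ⇒ only the (l;m) 3-j factors differ between A and B.
A: triangle coeff Δ(4,3,3) = 1/34650; Σ_t [2,2]: t=2:+1/192 = 1/192; (3j)²=3/77 [(4 3 3; -2 -1 3)], sign=+1
B: triangle coeff Δ(4,3,3) = 1/34650; Σ_t [3,3]: t=3:−1/288 = -1/288; (3j)²=1/22 [(4 3 3; -3 0 3)], sign=-1
I_A²/I_B² = (3/77)/(1/22) = 6/7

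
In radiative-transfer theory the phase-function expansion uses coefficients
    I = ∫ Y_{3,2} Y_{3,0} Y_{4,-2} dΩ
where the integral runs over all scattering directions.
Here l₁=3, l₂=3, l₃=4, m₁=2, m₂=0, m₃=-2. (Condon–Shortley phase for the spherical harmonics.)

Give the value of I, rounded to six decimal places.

-0.044418

Rules hold: Σm=0, L=10 even, 0≤4≤6.
N = 7·7·9 = 441
Δ = 2!·4!·4!/11! = 1/34650
Racah Σ t=0..2: t=0:+1/72 t=1:−1/16 t=2:+1/72 = -5/144
⇒ 3j(3 3 4; 0 0 0)² = 2/77, sgn -1
Racah Σ t=0..1: t=0:+1/72 t=1:−1/96 = 1/288
⇒ 3j(3 3 4; 2 0 -2)² = 1/462, sgn +1
4πI² = N·(3j₀)²·(3jₘ)² = 3/121
I = -1·√(0.0247934/4π) = -0.04441841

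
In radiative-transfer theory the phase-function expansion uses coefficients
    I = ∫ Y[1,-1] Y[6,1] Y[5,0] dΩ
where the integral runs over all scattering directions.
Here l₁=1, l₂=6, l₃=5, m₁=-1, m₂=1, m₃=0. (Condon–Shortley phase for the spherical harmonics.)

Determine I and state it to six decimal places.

Checks pass: Σm=0; 12 even; l₃=5∈[5,7].
(2·1+1)(2·6+1)(2·5+1) = 429
Δ: 2! 0! 10! / 13! → 1/858
sum: t=1:−1/14400 = -1/14400
3j²(1 6 5; 0 0 0) = Δ·Π!·Σ² = 6/143  (sign +1)
sum: t=2:+1/28800 = 1/28800
3j²(1 6 5; -1 1 0) = Δ·Π!·Σ² = 7/286  (sign -1)
combine: 4πI² = 429·6/143·7/286 = 63/143
take √, sign -1: I = -0.18723944

-0.187239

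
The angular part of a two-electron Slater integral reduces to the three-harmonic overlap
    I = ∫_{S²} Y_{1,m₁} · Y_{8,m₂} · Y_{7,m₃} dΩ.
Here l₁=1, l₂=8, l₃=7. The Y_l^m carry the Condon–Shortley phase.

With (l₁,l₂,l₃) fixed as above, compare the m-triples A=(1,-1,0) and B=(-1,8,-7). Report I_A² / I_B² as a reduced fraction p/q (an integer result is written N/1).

l's match ⇒ only the (l;m) 3-j factors differ between A and B.
A: triangle coeff Δ(1,8,7) = 1/2040; Σ_t [0,0]: t=0:+1/50803200 = 1/50803200; (3j)²=3/170 [(1 8 7; 1 -1 0)], sign=-1
B: triangle coeff Δ(1,8,7) = 1/2040; Σ_t [2,2]: t=2:+1/174356582400 = 1/174356582400; (3j)²=1/17 [(1 8 7; -1 8 -7)], sign=+1
I_A²/I_B² = (3/170)/(1/17) = 3/10

3/10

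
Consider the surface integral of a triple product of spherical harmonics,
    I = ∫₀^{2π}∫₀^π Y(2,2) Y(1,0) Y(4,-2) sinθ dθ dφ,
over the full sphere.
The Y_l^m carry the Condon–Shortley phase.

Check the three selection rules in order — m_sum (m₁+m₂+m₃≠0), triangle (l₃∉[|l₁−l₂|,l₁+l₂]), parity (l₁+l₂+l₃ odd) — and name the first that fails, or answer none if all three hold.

Σmᵢ = 0  ✓
l₃∈[|l₁−l₂|,l₁+l₂]=[1,3], have l₃=4  ✗
Σlᵢ = 7 ⇒ odd

triangle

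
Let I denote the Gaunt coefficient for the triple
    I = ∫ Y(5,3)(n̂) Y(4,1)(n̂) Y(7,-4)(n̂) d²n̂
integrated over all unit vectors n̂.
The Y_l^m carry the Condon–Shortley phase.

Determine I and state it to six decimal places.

0.052474

Checks pass: Σm=0; 16 even; l₃=7∈[1,9].
(2·5+1)(2·4+1)(2·7+1) = 1485
Δ: 2! 8! 6! / 17! → 1/6126120
sum: t=0:+1/69120 t=1:−1/20736 t=2:+1/69120 = -1/51840
3j²(5 4 7; 0 0 0) = Δ·Π!·Σ² = 280/21879  (sign +1)
sum: t=0:+1/345600 t=1:−1/241920 t=2:+1/2903040 = -13/14515200
3j²(5 4 7; 3 1 -4) = Δ·Π!·Σ² = 13/7140  (sign +1)
combine: 4πI² = 1485·280/21879·13/7140 = 10/289
take √, sign +1: I = 0.05247424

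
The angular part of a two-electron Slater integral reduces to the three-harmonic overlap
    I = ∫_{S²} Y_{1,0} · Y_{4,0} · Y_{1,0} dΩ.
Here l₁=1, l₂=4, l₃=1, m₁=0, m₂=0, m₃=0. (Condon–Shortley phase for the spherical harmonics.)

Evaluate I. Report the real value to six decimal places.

0.000000

l₃=1 ∉ [3,5] — triangle fails ⇒ I = 0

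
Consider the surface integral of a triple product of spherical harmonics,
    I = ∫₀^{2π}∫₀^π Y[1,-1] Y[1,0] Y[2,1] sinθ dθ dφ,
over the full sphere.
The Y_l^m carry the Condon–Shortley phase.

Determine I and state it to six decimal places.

-0.218510

Checks pass: Σm=0; 4 even; l₃=2∈[0,2].
(2·1+1)(2·1+1)(2·2+1) = 45
Δ: 0! 2! 2! / 5! → 1/30
sum: t=0:+1/1 = 1/1
3j²(1 1 2; 0 0 0) = Δ·Π!·Σ² = 2/15  (sign +1)
sum: t=0:+1/2 = 1/2
3j²(1 1 2; -1 0 1) = Δ·Π!·Σ² = 1/10  (sign -1)
combine: 4πI² = 45·2/15·1/10 = 3/5
take √, sign -1: I = -0.21850969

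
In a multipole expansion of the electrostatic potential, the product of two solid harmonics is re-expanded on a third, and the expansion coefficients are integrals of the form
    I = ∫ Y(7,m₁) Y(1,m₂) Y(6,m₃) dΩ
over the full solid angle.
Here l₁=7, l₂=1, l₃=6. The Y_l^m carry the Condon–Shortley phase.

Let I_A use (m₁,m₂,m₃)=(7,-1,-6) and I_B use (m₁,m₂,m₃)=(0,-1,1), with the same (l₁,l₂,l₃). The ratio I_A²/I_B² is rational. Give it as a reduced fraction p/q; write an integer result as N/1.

13/3

Shared (l₁,l₂,l₃)=(7,1,6): N and (l;000)² cancel in I_A²/I_B².
A: Δ = 2!·12!·0!/15! = 1/1365; Racah Σ t=0..0: t=0:+1/958003200 = 1/958003200; ⇒ 3j(7 1 6; 7 -1 -6)² = 1/15, sgn +1
B: Δ = 2!·12!·0!/15! = 1/1365; Racah Σ t=0..0: t=0:+1/1209600 = 1/1209600; ⇒ 3j(7 1 6; 0 -1 1)² = 1/65, sgn -1
I_A²/I_B² = (1/15)/(1/65) = 13/3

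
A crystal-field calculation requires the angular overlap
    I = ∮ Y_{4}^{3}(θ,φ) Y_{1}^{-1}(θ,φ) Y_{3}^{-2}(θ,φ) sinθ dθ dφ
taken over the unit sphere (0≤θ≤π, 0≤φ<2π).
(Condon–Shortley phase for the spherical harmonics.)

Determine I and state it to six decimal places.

m-sum 0 ✓  L=8 even ✓  3≤3≤5 ✓
Π(2lᵢ+1) = 9×3×7 = 189
triangle coeff Δ(4,1,3) = 1/252
Σ_t [1,1]: t=1:−1/36 = -1/36
(3j)²=4/63 [(4 1 3; 0 0 0)], sign=+1
Σ_t [0,0]: t=0:+1/240 = 1/240
(3j)²=1/12 [(4 1 3; 3 -1 -2)], sign=-1
⇒ 4πI² = 1/1
I = (-1)√(1/1/(4π)) = -0.28209479

-0.282095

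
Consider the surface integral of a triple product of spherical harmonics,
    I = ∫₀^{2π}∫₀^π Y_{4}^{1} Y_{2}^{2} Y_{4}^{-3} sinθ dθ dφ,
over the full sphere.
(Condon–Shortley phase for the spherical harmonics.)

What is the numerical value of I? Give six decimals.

0.159270

Checks pass: Σm=0; 10 even; l₃=4∈[2,6].
(2·4+1)(2·2+1)(2·4+1) = 405
Δ: 2! 6! 2! / 11! → 1/13860
sum: t=0:+1/192 t=1:−1/36 t=2:+1/192 = -5/288
3j²(4 2 4; 0 0 0) = Δ·Π!·Σ² = 20/693  (sign -1)
sum: t=2:+1/480 = 1/480
3j²(4 2 4; 1 2 -3) = Δ·Π!·Σ² = 3/110  (sign -1)
combine: 4πI² = 405·20/693·3/110 = 270/847
take √, sign +1: I = 0.15927046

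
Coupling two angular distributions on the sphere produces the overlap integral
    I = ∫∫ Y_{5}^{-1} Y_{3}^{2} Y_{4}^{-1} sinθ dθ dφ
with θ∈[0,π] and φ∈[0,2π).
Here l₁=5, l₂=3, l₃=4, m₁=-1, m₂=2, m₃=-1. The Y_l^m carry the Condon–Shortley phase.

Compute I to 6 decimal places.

Checks pass: Σm=0; 12 even; l₃=4∈[2,8].
(2·5+1)(2·3+1)(2·4+1) = 693
Δ: 4! 6! 2! / 13! → 1/180180
sum: t=1:−1/576 t=2:+1/144 t=3:−1/576 = 1/288
3j²(5 3 4; 0 0 0) = Δ·Π!·Σ² = 20/1001  (sign +1)
sum: t=3:−1/432 t=4:+1/1152 = -5/3456
3j²(5 3 4; -1 2 -1) = Δ·Π!·Σ² = 625/36036  (sign +1)
combine: 4πI² = 693·20/1001·625/36036 = 3125/13013
take √, sign +1: I = 0.13823925

0.138239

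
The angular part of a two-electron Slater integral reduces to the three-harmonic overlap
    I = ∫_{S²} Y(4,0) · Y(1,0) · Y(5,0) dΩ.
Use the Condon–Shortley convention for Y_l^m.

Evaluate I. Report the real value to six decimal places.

0.245532

Checks pass: Σm=0; 10 even; l₃=5∈[3,5].
(2·4+1)(2·1+1)(2·5+1) = 297
Δ: 0! 8! 2! / 11! → 1/495
sum: t=0:+1/576 = 1/576
3j²(4 1 5; 0 0 0) = Δ·Π!·Σ² = 5/99  (sign -1)
(m-triple is (0,0,0) — same symbol as above.)
combine: 4πI² = 297·5/99·5/99 = 25/33
take √, sign +1: I = 0.24553200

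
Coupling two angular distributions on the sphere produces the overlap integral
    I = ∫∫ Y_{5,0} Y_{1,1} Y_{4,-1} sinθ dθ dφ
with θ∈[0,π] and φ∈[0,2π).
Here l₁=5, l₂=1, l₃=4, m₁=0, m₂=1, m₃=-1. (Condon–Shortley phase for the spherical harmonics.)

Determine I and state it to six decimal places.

0.155288

m-sum 0 ✓  L=10 even ✓  4≤4≤6 ✓
Π(2lᵢ+1) = 11×3×9 = 297
triangle coeff Δ(5,1,4) = 1/495
Σ_t [1,1]: t=1:−1/576 = -1/576
(3j)²=5/99 [(5 1 4; 0 0 0)], sign=-1
Σ_t [2,2]: t=2:+1/1440 = 1/1440
(3j)²=2/99 [(5 1 4; 0 1 -1)], sign=-1
⇒ 4πI² = 10/33
I = (+1)√(10/33/(4π)) = 0.15528807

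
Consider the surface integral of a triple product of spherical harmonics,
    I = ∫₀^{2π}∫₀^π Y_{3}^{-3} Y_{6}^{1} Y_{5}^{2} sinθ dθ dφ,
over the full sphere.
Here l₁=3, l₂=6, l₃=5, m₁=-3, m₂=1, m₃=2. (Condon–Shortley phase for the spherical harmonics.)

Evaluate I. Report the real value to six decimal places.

0.145631

Checks pass: Σm=0; 14 even; l₃=5∈[3,9].
(2·3+1)(2·6+1)(2·5+1) = 1001
Δ: 4! 2! 8! / 15! → 1/675675
sum: t=1:−1/8640 t=2:+1/2304 t=3:−1/8640 = 7/34560
3j²(3 6 5; 0 0 0) = Δ·Π!·Σ² = 7/429  (sign -1)
sum: t=4:+1/34560 = 1/34560
3j²(3 6 5; -3 1 2) = Δ·Π!·Σ² = 7/429  (sign -1)
combine: 4πI² = 1001·7/429·7/429 = 343/1287
take √, sign +1: I = 0.14563067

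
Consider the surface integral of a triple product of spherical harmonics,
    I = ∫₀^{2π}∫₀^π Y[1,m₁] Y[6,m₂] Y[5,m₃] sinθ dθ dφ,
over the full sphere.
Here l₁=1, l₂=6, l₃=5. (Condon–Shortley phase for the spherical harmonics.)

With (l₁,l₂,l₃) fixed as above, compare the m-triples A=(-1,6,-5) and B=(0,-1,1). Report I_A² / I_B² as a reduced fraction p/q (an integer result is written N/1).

66/35

l's match ⇒ only the (l;m) 3-j factors differ between A and B.
A: triangle coeff Δ(1,6,5) = 1/858; Σ_t [2,2]: t=2:+1/7257600 = 1/7257600; (3j)²=1/13 [(1 6 5; -1 6 -5)], sign=+1
B: triangle coeff Δ(1,6,5) = 1/858; Σ_t [1,1]: t=1:−1/17280 = -1/17280; (3j)²=35/858 [(1 6 5; 0 -1 1)], sign=-1
I_A²/I_B² = (1/13)/(35/858) = 66/35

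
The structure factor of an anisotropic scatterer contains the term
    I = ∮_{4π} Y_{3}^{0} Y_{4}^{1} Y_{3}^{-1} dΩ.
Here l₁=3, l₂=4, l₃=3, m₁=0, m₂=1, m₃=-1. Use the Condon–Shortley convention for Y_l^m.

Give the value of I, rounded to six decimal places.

-0.099323

m-sum 0 ✓  L=10 even ✓  1≤3≤7 ✓
Π(2lᵢ+1) = 7×9×7 = 441
triangle coeff Δ(3,4,3) = 1/34650
Σ_t [1,3]: t=1:−1/72 t=2:+1/16 t=3:−1/72 = 5/144
(3j)²=2/77 [(3 4 3; 0 0 0)], sign=-1
Σ_t [1,3]: t=1:−1/288 t=2:+1/24 t=3:−1/48 = 5/288
(3j)²=5/462 [(3 4 3; 0 1 -1)], sign=+1
⇒ 4πI² = 15/121
I = (-1)√(15/121/(4π)) = -0.09932258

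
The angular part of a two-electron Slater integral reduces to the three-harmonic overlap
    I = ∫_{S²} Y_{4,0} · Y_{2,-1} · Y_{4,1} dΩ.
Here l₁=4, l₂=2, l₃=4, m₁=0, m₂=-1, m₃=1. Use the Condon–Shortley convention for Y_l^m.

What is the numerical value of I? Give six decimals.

m-sum 0 ✓  L=10 even ✓  2≤4≤6 ✓
Π(2lᵢ+1) = 9×5×9 = 405
triangle coeff Δ(4,2,4) = 1/13860
Σ_t [0,2]: t=0:+1/192 t=1:−1/36 t=2:+1/192 = -5/288
(3j)²=20/693 [(4 2 4; 0 0 0)], sign=-1
Σ_t [0,1]: t=0:+1/96 t=1:−1/72 = -1/288
(3j)²=1/462 [(4 2 4; 0 -1 1)], sign=+1
⇒ 4πI² = 150/5929
I = (-1)√(150/5929/(4π)) = -0.04486937

-0.044869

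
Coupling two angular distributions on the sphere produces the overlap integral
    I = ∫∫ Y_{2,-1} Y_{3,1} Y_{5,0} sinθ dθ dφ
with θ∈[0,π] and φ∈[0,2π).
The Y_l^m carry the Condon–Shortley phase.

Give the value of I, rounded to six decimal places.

Checks pass: Σm=0; 10 even; l₃=5∈[1,5].
(2·2+1)(2·3+1)(2·5+1) = 385
Δ: 0! 4! 6! / 11! → 1/2310
sum: t=0:+1/144 = 1/144
3j²(2 3 5; 0 0 0) = Δ·Π!·Σ² = 10/231  (sign -1)
sum: t=0:+1/288 = 1/288
3j²(2 3 5; -1 1 0) = Δ·Π!·Σ² = 5/231  (sign -1)
combine: 4πI² = 385·10/231·5/231 = 250/693
take √, sign +1: I = 0.16943318

0.169433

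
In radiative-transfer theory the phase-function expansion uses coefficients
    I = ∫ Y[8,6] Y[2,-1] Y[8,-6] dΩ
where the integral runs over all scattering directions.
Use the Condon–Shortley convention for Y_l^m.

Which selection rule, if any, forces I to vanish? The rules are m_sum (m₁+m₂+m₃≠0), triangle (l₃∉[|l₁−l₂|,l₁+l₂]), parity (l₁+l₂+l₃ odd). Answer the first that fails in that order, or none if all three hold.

Σmᵢ = -1  ✗
l₃∈[|l₁−l₂|,l₁+l₂]=[6,10], have l₃=8
Σlᵢ = 18 ⇒ even

m_sum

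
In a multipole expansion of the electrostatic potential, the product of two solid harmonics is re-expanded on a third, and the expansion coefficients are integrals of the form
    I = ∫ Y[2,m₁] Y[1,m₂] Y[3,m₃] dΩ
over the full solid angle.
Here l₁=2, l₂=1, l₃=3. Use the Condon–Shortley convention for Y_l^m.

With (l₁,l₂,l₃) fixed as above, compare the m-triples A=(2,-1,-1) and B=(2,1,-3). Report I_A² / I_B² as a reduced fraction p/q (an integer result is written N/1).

l's match ⇒ only the (l;m) 3-j factors differ between A and B.
A: triangle coeff Δ(2,1,3) = 1/105; Σ_t [0,0]: t=0:+1/48 = 1/48; (3j)²=1/105 [(2 1 3; 2 -1 -1)], sign=+1
B: triangle coeff Δ(2,1,3) = 1/105; Σ_t [0,0]: t=0:+1/48 = 1/48; (3j)²=1/7 [(2 1 3; 2 1 -3)], sign=+1
I_A²/I_B² = (1/105)/(1/7) = 1/15

1/15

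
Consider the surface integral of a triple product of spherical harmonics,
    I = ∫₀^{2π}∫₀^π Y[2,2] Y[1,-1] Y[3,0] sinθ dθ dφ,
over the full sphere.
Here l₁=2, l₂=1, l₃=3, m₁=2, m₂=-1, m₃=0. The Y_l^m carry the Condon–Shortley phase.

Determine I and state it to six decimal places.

0.000000

2 − 1 + 0 = 1 ≠ 0: azimuthal integral kills it; I = 0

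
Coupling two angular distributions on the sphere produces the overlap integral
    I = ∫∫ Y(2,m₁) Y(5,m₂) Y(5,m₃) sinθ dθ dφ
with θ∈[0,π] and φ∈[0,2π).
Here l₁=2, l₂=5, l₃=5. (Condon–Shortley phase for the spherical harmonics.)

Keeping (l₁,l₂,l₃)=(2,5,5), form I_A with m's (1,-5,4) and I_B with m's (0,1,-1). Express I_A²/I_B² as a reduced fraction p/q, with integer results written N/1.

5/3

Shared (l₁,l₂,l₃)=(2,5,5): N and (l;000)² cancel in I_A²/I_B².
A: Δ = 2!·2!·8!/13! = 1/38610; Racah Σ t=0..0: t=0:+1/80640 = 1/80640; ⇒ 3j(2 5 5; 1 -5 4)² = 9/286, sgn -1
B: Δ = 2!·2!·8!/13! = 1/38610; Racah Σ t=0..2: t=0:+1/5760 t=1:−1/720 t=2:+1/2304 = -1/1280; ⇒ 3j(2 5 5; 0 1 -1)² = 27/1430, sgn -1
I_A²/I_B² = (9/286)/(27/1430) = 5/3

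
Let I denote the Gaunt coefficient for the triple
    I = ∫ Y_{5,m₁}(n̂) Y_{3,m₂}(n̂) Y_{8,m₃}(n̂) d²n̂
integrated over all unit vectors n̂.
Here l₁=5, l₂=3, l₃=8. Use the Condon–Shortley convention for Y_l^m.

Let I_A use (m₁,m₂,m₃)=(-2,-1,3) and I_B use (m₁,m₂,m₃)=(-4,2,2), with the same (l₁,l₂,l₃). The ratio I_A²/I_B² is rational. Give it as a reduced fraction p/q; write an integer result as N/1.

Same 5,3,8: normalisation and zero-m 3j drop out of the ratio.
A: Δ: 0! 10! 6! / 17! → 1/136136; sum: t=0:+1/1451520 = 1/1451520; 3j²(5 3 8; -2 -1 3) = Δ·Π!·Σ² = 75/3094  (sign -1)
B: Δ: 0! 10! 6! / 17! → 1/136136; sum: t=0:+1/43545600 = 1/43545600; 3j²(5 3 8; -4 2 2) = Δ·Π!·Σ² = 15/34034  (sign +1)
I_A²/I_B² = (75/3094)/(15/34034) = 55/1

55/1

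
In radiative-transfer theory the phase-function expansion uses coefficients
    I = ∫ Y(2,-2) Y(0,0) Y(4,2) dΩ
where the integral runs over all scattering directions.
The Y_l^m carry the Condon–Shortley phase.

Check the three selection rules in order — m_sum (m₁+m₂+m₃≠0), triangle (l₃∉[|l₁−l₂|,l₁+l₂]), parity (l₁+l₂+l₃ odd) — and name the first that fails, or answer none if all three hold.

triangle

Σmᵢ = 0  ✓
l₃∈[|l₁−l₂|,l₁+l₂]=[2,2], have l₃=4  ✗
Σlᵢ = 6 ⇒ even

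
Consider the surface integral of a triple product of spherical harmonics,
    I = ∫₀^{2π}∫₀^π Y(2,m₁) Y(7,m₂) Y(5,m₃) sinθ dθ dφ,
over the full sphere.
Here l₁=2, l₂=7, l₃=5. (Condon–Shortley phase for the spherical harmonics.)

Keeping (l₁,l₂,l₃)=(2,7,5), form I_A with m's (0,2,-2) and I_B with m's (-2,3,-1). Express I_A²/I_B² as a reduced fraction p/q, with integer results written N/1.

l's match ⇒ only the (l;m) 3-j factors differ between A and B.
A: triangle coeff Δ(2,7,5) = 1/15015; Σ_t [2,2]: t=2:+1/120960 = 1/120960; (3j)²=24/1001 [(2 7 5; 0 2 -2)], sign=-1
B: triangle coeff Δ(2,7,5) = 1/15015; Σ_t [4,4]: t=4:+1/414720 = 1/414720; (3j)²=2/143 [(2 7 5; -2 3 -1)], sign=+1
I_A²/I_B² = (24/1001)/(2/143) = 12/7

12/7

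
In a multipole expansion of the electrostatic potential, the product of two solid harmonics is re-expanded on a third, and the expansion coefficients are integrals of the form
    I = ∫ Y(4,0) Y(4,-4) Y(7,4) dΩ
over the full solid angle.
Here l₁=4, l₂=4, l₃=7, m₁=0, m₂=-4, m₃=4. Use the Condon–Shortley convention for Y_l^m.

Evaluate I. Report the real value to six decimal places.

0.000000

L=15 odd ⇒ parity kills the (l;000) factor ⇒ I = 0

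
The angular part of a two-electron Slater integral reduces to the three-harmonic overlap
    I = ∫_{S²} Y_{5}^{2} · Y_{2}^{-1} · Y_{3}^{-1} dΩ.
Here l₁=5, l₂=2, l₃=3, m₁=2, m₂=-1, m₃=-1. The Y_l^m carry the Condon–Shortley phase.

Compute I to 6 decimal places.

0.245532

m-sum 0 ✓  L=10 even ✓  3≤3≤7 ✓
Π(2lᵢ+1) = 11×5×7 = 385
triangle coeff Δ(5,2,3) = 1/2310
Σ_t [2,2]: t=2:+1/144 = 1/144
(3j)²=10/231 [(5 2 3; 0 0 0)], sign=-1
Σ_t [1,1]: t=1:−1/288 = -1/288
(3j)²=1/22 [(5 2 3; 2 -1 -1)], sign=-1
⇒ 4πI² = 25/33
I = (+1)√(25/33/(4π)) = 0.24553200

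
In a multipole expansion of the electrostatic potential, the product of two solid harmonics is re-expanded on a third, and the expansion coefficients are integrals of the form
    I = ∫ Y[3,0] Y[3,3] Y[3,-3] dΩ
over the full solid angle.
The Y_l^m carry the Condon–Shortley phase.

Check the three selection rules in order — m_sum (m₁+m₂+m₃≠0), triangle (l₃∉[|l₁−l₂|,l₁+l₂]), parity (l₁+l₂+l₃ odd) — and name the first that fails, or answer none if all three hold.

Σmᵢ = 0  ✓
l₃∈[|l₁−l₂|,l₁+l₂]=[0,6], have l₃=3  ✓
Σlᵢ = 9 ⇒ odd  ✗

parity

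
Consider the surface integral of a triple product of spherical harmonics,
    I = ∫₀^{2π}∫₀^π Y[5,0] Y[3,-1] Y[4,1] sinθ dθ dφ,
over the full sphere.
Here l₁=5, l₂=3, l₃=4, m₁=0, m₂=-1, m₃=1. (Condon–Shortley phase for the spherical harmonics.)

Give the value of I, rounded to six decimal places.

-0.009577

m-sum 0 ✓  L=12 even ✓  2≤4≤8 ✓
Π(2lᵢ+1) = 11×7×9 = 693
triangle coeff Δ(5,3,4) = 1/180180
Σ_t [1,3]: t=1:−1/576 t=2:+1/144 t=3:−1/576 = 1/288
(3j)²=20/1001 [(5 3 4; 0 0 0)], sign=+1
Σ_t [0,2]: t=0:+1/5760 t=1:−1/288 t=2:+1/288 = 1/5760
(3j)²=1/12012 [(5 3 4; 0 -1 1)], sign=-1
⇒ 4πI² = 15/13013
I = (-1)√(15/13013/(4π)) = -0.00957750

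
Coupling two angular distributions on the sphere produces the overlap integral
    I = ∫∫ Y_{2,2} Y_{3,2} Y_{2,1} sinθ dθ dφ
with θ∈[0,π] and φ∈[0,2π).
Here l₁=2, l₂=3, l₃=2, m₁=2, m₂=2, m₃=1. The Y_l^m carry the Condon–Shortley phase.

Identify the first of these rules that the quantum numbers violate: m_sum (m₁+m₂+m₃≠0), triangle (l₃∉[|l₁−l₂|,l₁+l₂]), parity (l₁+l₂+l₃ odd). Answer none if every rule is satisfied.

Σmᵢ = 5  ✗
l₃∈[|l₁−l₂|,l₁+l₂]=[1,5], have l₃=2
Σlᵢ = 7 ⇒ odd

m_sum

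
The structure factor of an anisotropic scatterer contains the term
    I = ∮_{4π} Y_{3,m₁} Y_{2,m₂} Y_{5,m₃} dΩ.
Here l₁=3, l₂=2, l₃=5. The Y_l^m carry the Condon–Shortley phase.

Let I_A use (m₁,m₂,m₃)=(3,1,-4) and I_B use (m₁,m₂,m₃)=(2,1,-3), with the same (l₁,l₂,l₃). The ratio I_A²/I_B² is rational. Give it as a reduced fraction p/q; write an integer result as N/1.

l's match ⇒ only the (l;m) 3-j factors differ between A and B.
A: triangle coeff Δ(3,2,5) = 1/2310; Σ_t [0,0]: t=0:+1/4320 = 1/4320; (3j)²=2/55 [(3 2 5; 3 1 -4)], sign=-1
B: triangle coeff Δ(3,2,5) = 1/2310; Σ_t [0,0]: t=0:+1/720 = 1/720; (3j)²=8/165 [(3 2 5; 2 1 -3)], sign=+1
I_A²/I_B² = (2/55)/(8/165) = 3/4

3/4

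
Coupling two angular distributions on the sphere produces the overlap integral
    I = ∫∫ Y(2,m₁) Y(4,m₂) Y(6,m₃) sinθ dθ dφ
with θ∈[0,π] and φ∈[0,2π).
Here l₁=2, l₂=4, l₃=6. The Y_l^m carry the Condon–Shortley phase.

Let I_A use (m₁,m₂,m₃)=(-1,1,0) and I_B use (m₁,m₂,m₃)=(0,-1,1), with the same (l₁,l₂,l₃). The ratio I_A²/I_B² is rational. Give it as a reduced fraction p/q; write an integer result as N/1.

4/7

Shared (l₁,l₂,l₃)=(2,4,6): N and (l;000)² cancel in I_A²/I_B².
A: Δ = 0!·4!·8!/13! = 1/6435; Racah Σ t=0..0: t=0:+1/4320 = 1/4320; ⇒ 3j(2 4 6; -1 1 0)² = 8/429, sgn +1
B: Δ = 0!·4!·8!/13! = 1/6435; Racah Σ t=0..0: t=0:+1/2880 = 1/2880; ⇒ 3j(2 4 6; 0 -1 1)² = 14/429, sgn -1
I_A²/I_B² = (8/429)/(14/429) = 4/7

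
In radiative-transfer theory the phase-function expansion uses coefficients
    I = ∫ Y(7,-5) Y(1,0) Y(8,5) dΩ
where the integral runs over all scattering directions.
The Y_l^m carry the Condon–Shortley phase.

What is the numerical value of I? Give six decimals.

-0.191081

m-sum 0 ✓  L=16 even ✓  6≤8≤8 ✓
Π(2lᵢ+1) = 15×3×17 = 765
triangle coeff Δ(7,1,8) = 1/2040
Σ_t [0,0]: t=0:+1/25401600 = 1/25401600
(3j)²=8/255 [(7 1 8; 0 0 0)], sign=+1
Σ_t [0,0]: t=0:+1/958003200 = 1/958003200
(3j)²=13/680 [(7 1 8; -5 0 5)], sign=-1
⇒ 4πI² = 39/85
I = (-1)√(39/85/(4π)) = -0.19108118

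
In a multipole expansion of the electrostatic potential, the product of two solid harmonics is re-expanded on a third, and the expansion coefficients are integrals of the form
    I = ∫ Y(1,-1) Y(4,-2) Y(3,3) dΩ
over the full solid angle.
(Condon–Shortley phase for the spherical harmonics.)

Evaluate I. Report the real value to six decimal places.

Checks pass: Σm=0; 8 even; l₃=3∈[3,5].
(2·1+1)(2·4+1)(2·3+1) = 189
Δ: 2! 0! 6! / 9! → 1/252
sum: t=1:−1/36 = -1/36
3j²(1 4 3; 0 0 0) = Δ·Π!·Σ² = 4/63  (sign +1)
sum: t=2:+1/1440 = 1/1440
3j²(1 4 3; -1 -2 3) = Δ·Π!·Σ² = 1/252  (sign +1)
combine: 4πI² = 189·4/63·1/252 = 1/21
take √, sign +1: I = 0.06155813

0.061558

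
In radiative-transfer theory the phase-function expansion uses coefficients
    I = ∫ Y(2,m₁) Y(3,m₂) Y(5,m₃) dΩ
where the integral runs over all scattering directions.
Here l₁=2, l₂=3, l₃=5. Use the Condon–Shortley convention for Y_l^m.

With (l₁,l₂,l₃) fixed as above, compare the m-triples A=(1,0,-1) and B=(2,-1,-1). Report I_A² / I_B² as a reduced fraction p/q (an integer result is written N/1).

Shared (l₁,l₂,l₃)=(2,3,5): N and (l;000)² cancel in I_A²/I_B².
A: Δ = 0!·4!·6!/11! = 1/2310; Racah Σ t=0..0: t=0:+1/216 = 1/216; ⇒ 3j(2 3 5; 1 0 -1)² = 8/231, sgn +1
B: Δ = 0!·4!·6!/11! = 1/2310; Racah Σ t=0..0: t=0:+1/1152 = 1/1152; ⇒ 3j(2 3 5; 2 -1 -1)² = 1/154, sgn +1
I_A²/I_B² = (8/231)/(1/154) = 16/3

16/3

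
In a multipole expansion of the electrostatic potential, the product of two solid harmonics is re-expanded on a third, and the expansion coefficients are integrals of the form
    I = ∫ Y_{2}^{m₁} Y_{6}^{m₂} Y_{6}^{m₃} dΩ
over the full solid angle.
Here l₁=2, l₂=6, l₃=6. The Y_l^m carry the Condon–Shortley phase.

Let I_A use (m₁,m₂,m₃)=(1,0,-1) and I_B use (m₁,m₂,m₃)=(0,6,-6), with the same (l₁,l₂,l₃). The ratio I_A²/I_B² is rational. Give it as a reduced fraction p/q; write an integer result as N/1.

l's match ⇒ only the (l;m) 3-j factors differ between A and B.
A: triangle coeff Δ(2,6,6) = 1/90090; Σ_t [0,1]: t=0:+1/34560 t=1:−1/28800 = -1/172800; (3j)²=1/1430 [(2 6 6; 1 0 -1)], sign=+1
B: triangle coeff Δ(2,6,6) = 1/90090; Σ_t [2,2]: t=2:+1/14515200 = 1/14515200; (3j)²=22/455 [(2 6 6; 0 6 -6)], sign=+1
I_A²/I_B² = (1/1430)/(22/455) = 7/484

7/484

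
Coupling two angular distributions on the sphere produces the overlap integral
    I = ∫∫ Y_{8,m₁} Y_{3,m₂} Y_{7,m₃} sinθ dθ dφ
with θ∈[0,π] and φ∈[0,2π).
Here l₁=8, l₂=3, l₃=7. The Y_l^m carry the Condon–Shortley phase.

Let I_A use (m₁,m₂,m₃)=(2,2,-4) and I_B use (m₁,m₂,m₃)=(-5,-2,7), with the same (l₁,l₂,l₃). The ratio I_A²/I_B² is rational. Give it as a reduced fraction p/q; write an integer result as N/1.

15895/2366

Shared (l₁,l₂,l₃)=(8,3,7): N and (l;000)² cancel in I_A²/I_B².
A: Δ = 4!·12!·2!/19! = 1/5290740; Racah Σ t=3..4: t=3:−1/26127360 t=4:+1/174182400 = -17/522547200; ⇒ 3j(8 3 7; 2 2 -4)² = 935/62244, sgn +1
B: Δ = 4!·12!·2!/19! = 1/5290740; Racah Σ t=1..1: t=1:−1/5748019200 = -1/5748019200; ⇒ 3j(8 3 7; -5 -2 7)² = 13/5814, sgn -1
I_A²/I_B² = (935/62244)/(13/5814) = 15895/2366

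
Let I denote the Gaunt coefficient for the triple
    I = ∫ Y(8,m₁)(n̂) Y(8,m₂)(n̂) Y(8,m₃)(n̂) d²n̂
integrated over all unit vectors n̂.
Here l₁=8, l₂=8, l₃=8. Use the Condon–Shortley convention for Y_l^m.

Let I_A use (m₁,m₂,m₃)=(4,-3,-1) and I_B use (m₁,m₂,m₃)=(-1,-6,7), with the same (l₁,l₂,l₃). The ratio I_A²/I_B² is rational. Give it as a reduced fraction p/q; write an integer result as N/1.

Shared (l₁,l₂,l₃)=(8,8,8): N and (l;000)² cancel in I_A²/I_B².
A: Δ = 8!·8!·8!/25! = 1/236637794250; Racah Σ t=0..4: t=0:+1/16721510400 t=1:−1/2090188800 t=2:+1/1492992000 t=3:−1/5225472000 t=4:+1/117050572800 = 1/14631321600; ⇒ 3j(8 8 8; 4 -3 -1)² = 192/96577, sgn -1
B: Δ = 8!·8!·8!/25! = 1/236637794250; Racah Σ t=1..2: t=1:−1/1024192512000 t=2:+1/292626432000 = 1/409677004800; ⇒ 3j(8 8 8; -1 -6 7)² = 78/7429, sgn -1
I_A²/I_B² = (192/96577)/(78/7429) = 32/169

32/169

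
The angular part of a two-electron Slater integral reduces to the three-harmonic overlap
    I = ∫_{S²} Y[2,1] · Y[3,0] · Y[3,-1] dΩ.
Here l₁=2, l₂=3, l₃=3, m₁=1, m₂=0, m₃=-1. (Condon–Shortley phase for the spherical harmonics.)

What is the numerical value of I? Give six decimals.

-0.059471

Checks pass: Σm=0; 8 even; l₃=3∈[1,5].
(2·2+1)(2·3+1)(2·3+1) = 245
Δ: 2! 2! 4! / 9! → 1/3780
sum: t=0:+1/24 t=1:−1/4 t=2:+1/24 = -1/6
3j²(2 3 3; 0 0 0) = Δ·Π!·Σ² = 4/105  (sign +1)
sum: t=0:+1/12 t=1:−1/8 = -1/24
3j²(2 3 3; 1 0 -1) = Δ·Π!·Σ² = 1/210  (sign -1)
combine: 4πI² = 245·4/105·1/210 = 2/45
take √, sign -1: I = -0.05947080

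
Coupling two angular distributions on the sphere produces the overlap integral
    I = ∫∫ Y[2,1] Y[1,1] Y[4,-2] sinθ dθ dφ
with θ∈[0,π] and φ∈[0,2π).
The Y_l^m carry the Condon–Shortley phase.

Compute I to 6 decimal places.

|2−1|≤4≤2+1 violated ⇒ I = 0

0.000000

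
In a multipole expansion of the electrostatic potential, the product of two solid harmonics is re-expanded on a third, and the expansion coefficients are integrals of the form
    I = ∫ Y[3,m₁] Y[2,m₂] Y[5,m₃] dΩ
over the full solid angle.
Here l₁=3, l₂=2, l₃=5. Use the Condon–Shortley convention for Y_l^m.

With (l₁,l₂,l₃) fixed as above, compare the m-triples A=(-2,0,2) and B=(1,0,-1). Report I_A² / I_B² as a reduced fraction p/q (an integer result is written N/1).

Same 3,2,5: normalisation and zero-m 3j drop out of the ratio.
A: Δ: 0! 6! 4! / 11! → 1/2310; sum: t=0:+1/480 = 1/480; 3j²(3 2 5; -2 0 2) = Δ·Π!·Σ² = 3/110  (sign -1)
B: Δ: 0! 6! 4! / 11! → 1/2310; sum: t=0:+1/192 = 1/192; 3j²(3 2 5; 1 0 -1) = Δ·Π!·Σ² = 3/77  (sign +1)
I_A²/I_B² = (3/110)/(3/77) = 7/10

7/10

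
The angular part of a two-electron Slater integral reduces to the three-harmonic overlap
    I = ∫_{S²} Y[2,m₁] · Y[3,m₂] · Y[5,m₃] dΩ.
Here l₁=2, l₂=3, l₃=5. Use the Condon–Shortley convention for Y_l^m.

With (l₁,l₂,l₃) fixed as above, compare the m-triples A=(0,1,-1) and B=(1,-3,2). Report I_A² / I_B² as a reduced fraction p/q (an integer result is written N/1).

l's match ⇒ only the (l;m) 3-j factors differ between A and B.
A: triangle coeff Δ(2,3,5) = 1/2310; Σ_t [0,0]: t=0:+1/192 = 1/192; (3j)²=3/77 [(2 3 5; 0 1 -1)], sign=+1
B: triangle coeff Δ(2,3,5) = 1/2310; Σ_t [0,0]: t=0:+1/4320 = 1/4320; (3j)²=1/330 [(2 3 5; 1 -3 2)], sign=-1
I_A²/I_B² = (3/77)/(1/330) = 90/7

90/7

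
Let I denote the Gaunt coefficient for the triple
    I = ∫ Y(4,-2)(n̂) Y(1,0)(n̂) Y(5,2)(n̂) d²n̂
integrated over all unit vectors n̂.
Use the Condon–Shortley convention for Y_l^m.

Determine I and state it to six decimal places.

Rules hold: Σm=0, L=10 even, 3≤5≤5.
N = 9·3·11 = 297
Δ = 0!·8!·2!/11! = 1/495
Racah Σ t=0..0: t=0:+1/576 = 1/576
⇒ 3j(4 1 5; 0 0 0)² = 5/99, sgn -1
Racah Σ t=0..0: t=0:+1/1440 = 1/1440
⇒ 3j(4 1 5; -2 0 2)² = 7/165, sgn -1
4πI² = N·(3j₀)²·(3jₘ)² = 7/11
I = +1·√(0.636364/4π) = 0.22503380

0.225034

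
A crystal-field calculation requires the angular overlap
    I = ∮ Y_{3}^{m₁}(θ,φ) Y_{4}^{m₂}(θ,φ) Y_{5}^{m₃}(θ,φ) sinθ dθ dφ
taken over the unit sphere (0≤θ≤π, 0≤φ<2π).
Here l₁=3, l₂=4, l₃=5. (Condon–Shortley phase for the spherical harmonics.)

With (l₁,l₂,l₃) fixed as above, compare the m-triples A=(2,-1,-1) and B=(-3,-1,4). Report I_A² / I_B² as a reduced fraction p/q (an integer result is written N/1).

l's match ⇒ only the (l;m) 3-j factors differ between A and B.
A: triangle coeff Δ(3,4,5) = 1/180180; Σ_t [0,1]: t=0:+1/432 t=1:−1/1152 = 5/3456; (3j)²=625/36036 [(3 4 5; 2 -1 -1)], sign=+1
B: triangle coeff Δ(3,4,5) = 1/180180; Σ_t [2,2]: t=2:+1/5760 = 1/5760; (3j)²=9/286 [(3 4 5; -3 -1 4)], sign=-1
I_A²/I_B² = (625/36036)/(9/286) = 625/1134

625/1134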